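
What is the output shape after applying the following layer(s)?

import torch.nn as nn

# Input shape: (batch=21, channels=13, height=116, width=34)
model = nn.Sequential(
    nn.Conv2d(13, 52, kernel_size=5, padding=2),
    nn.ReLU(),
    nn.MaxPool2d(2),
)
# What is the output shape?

Input shape: (21, 13, 116, 34)
  -> after Conv2d: (21, 52, 116, 34)
  -> after ReLU: (21, 52, 116, 34)
Output shape: (21, 52, 58, 17)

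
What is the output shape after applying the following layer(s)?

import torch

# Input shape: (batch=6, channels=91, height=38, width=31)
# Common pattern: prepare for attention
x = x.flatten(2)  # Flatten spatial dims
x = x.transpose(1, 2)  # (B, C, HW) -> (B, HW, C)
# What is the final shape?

Input shape: (6, 91, 38, 31)
  -> after flatten(2): (6, 91, 1178)
Output shape: (6, 1178, 91)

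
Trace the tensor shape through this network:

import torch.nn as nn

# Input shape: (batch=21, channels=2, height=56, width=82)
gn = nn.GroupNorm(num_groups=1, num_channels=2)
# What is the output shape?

Input shape: (21, 2, 56, 82)
Output shape: (21, 2, 56, 82)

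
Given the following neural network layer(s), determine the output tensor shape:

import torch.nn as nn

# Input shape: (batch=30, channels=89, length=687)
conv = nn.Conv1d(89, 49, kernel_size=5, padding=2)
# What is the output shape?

Input shape: (30, 89, 687)
Output shape: (30, 49, 687)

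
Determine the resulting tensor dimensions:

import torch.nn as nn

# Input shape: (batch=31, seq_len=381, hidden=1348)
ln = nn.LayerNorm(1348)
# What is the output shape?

Input shape: (31, 381, 1348)
Output shape: (31, 381, 1348)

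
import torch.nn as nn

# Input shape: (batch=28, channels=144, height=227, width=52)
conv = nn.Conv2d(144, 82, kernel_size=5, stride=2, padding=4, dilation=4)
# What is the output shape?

Input shape: (28, 144, 227, 52)
Output shape: (28, 82, 110, 22)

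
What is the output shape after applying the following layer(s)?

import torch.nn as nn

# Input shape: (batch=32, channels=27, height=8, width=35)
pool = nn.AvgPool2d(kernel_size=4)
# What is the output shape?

Input shape: (32, 27, 8, 35)
Output shape: (32, 27, 2, 8)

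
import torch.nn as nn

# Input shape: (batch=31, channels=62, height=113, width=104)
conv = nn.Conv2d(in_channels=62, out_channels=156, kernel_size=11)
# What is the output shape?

Input shape: (31, 62, 113, 104)
Output shape: (31, 156, 103, 94)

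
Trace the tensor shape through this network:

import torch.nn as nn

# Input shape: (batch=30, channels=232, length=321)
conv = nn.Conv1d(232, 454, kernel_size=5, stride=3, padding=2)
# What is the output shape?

Input shape: (30, 232, 321)
Output shape: (30, 454, 107)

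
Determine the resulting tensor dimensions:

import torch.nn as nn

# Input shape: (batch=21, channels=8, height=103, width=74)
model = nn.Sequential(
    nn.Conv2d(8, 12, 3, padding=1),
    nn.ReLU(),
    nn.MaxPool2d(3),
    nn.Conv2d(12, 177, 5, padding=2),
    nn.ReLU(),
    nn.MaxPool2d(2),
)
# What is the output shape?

Input shape: (21, 8, 103, 74)
  -> after first Conv2d: (21, 12, 103, 74)
  -> after first MaxPool2d: (21, 12, 34, 24)
  -> after second Conv2d: (21, 177, 34, 24)
Output shape: (21, 177, 17, 12)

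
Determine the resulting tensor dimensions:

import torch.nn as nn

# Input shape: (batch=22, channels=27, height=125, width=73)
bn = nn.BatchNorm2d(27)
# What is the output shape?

Input shape: (22, 27, 125, 73)
Output shape: (22, 27, 125, 73)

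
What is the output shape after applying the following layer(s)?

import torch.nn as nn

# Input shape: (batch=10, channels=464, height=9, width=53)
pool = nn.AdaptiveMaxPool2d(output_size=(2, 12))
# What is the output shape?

Input shape: (10, 464, 9, 53)
Output shape: (10, 464, 2, 12)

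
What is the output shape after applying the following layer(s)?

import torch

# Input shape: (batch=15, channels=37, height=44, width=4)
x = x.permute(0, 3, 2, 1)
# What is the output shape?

Input shape: (15, 37, 44, 4)
Output shape: (15, 4, 44, 37)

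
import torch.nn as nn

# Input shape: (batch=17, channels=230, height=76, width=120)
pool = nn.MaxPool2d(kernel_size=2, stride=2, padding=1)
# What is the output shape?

Input shape: (17, 230, 76, 120)
Output shape: (17, 230, 39, 61)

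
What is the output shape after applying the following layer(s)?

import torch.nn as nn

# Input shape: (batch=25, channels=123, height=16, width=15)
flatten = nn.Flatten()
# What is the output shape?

Input shape: (25, 123, 16, 15)
Output shape: (25, 29520)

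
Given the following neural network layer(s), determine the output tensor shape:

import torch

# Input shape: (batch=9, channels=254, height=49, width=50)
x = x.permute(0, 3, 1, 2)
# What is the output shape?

Input shape: (9, 254, 49, 50)
Output shape: (9, 50, 254, 49)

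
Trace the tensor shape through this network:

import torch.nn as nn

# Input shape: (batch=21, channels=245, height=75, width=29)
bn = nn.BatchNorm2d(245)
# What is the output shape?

Input shape: (21, 245, 75, 29)
Output shape: (21, 245, 75, 29)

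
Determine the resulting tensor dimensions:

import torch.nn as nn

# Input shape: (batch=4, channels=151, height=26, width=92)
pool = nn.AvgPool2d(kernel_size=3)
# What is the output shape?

Input shape: (4, 151, 26, 92)
Output shape: (4, 151, 8, 30)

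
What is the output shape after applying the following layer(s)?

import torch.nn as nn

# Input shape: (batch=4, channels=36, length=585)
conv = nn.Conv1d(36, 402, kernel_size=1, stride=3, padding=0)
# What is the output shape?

Input shape: (4, 36, 585)
Output shape: (4, 402, 195)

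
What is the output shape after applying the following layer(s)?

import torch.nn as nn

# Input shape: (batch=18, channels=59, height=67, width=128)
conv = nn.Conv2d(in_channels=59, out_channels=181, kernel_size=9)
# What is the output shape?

Input shape: (18, 59, 67, 128)
Output shape: (18, 181, 59, 120)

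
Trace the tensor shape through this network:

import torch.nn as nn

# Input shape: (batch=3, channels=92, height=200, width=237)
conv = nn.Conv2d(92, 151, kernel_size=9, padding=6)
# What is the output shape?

Input shape: (3, 92, 200, 237)
Output shape: (3, 151, 204, 241)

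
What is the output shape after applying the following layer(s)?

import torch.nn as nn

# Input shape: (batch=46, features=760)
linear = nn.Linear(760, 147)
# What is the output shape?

Input shape: (46, 760)
Output shape: (46, 147)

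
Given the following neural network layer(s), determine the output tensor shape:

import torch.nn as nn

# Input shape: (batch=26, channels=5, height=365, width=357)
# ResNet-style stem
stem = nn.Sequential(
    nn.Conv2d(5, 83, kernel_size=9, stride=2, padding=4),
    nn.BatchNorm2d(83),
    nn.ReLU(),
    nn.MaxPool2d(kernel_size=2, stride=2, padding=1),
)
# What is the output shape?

Input shape: (26, 5, 365, 357)
  -> after Conv2d 9x9 stride=2: (26, 83, 183, 179)
Output shape: (26, 83, 92, 90)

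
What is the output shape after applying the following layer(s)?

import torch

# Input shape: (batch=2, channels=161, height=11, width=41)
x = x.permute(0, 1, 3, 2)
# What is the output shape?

Input shape: (2, 161, 11, 41)
Output shape: (2, 161, 41, 11)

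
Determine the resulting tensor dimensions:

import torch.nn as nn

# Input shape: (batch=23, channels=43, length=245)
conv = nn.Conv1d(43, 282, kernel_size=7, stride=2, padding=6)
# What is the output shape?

Input shape: (23, 43, 245)
Output shape: (23, 282, 126)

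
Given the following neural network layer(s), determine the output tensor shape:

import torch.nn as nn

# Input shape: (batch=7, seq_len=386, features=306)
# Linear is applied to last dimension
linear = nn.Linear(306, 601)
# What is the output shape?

Input shape: (7, 386, 306)
Output shape: (7, 386, 601)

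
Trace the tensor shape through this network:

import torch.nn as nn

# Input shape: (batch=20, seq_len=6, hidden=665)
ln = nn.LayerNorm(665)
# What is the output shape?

Input shape: (20, 6, 665)
Output shape: (20, 6, 665)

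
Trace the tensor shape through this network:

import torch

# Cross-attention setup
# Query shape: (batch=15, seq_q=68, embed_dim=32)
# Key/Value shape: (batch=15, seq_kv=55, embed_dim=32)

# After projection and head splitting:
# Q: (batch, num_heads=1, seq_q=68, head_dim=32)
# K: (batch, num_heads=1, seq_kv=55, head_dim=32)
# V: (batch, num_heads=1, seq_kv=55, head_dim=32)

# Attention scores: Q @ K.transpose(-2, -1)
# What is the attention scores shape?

Input shape: (15, 68, 32)
Output shape: (15, 1, 68, 55)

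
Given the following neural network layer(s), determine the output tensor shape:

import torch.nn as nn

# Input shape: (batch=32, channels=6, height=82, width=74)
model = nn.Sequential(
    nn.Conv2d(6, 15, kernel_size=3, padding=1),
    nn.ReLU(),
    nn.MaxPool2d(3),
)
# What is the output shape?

Input shape: (32, 6, 82, 74)
  -> after Conv2d: (32, 15, 82, 74)
  -> after ReLU: (32, 15, 82, 74)
Output shape: (32, 15, 27, 24)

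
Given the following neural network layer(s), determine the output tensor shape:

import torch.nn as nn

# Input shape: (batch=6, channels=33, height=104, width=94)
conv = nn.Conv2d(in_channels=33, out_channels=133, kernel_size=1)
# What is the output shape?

Input shape: (6, 33, 104, 94)
Output shape: (6, 133, 104, 94)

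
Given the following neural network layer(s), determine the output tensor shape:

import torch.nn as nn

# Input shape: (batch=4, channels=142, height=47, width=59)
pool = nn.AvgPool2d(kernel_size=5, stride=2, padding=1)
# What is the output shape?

Input shape: (4, 142, 47, 59)
Output shape: (4, 142, 23, 29)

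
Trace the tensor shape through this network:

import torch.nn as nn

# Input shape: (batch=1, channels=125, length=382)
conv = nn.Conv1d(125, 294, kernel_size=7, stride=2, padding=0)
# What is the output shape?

Input shape: (1, 125, 382)
Output shape: (1, 294, 188)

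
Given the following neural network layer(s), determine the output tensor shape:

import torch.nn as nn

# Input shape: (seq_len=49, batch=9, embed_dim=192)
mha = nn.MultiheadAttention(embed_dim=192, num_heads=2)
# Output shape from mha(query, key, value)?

Input shape: (49, 9, 192)
Output shape: (49, 9, 192)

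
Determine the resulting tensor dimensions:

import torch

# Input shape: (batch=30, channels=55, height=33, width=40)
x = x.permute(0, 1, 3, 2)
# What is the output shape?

Input shape: (30, 55, 33, 40)
Output shape: (30, 55, 40, 33)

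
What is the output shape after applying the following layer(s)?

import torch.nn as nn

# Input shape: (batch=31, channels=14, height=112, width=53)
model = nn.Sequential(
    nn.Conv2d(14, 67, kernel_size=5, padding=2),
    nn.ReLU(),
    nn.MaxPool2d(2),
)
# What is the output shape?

Input shape: (31, 14, 112, 53)
  -> after Conv2d: (31, 67, 112, 53)
  -> after ReLU: (31, 67, 112, 53)
Output shape: (31, 67, 56, 26)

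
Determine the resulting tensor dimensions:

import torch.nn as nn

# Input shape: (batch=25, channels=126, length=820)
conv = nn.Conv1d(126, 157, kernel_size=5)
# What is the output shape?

Input shape: (25, 126, 820)
Output shape: (25, 157, 816)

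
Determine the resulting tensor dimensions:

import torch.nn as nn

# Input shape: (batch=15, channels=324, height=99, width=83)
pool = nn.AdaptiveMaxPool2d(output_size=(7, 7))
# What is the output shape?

Input shape: (15, 324, 99, 83)
Output shape: (15, 324, 7, 7)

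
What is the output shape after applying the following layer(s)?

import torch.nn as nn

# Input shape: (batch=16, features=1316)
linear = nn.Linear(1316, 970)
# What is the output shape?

Input shape: (16, 1316)
Output shape: (16, 970)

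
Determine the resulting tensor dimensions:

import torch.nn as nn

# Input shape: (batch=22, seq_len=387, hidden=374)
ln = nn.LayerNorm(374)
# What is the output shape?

Input shape: (22, 387, 374)
Output shape: (22, 387, 374)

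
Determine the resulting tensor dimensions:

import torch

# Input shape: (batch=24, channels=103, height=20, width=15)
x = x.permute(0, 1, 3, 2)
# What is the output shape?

Input shape: (24, 103, 20, 15)
Output shape: (24, 103, 15, 20)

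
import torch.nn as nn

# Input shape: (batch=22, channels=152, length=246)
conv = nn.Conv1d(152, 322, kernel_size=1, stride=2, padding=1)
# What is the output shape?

Input shape: (22, 152, 246)
Output shape: (22, 322, 124)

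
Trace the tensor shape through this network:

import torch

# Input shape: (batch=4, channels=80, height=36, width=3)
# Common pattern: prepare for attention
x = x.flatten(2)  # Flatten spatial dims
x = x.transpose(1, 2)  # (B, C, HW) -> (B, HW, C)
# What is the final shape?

Input shape: (4, 80, 36, 3)
  -> after flatten(2): (4, 80, 108)
Output shape: (4, 108, 80)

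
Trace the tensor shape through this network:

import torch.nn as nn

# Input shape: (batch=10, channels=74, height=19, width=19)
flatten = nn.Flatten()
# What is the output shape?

Input shape: (10, 74, 19, 19)
Output shape: (10, 26714)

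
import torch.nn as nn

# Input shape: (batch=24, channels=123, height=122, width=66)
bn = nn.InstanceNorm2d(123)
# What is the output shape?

Input shape: (24, 123, 122, 66)
Output shape: (24, 123, 122, 66)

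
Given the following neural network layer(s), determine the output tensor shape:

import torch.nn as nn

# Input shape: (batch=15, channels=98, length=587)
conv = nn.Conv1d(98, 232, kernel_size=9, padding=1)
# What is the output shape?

Input shape: (15, 98, 587)
Output shape: (15, 232, 581)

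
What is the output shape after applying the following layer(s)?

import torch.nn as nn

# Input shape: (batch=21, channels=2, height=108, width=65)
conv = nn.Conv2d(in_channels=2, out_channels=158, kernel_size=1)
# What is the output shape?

Input shape: (21, 2, 108, 65)
Output shape: (21, 158, 108, 65)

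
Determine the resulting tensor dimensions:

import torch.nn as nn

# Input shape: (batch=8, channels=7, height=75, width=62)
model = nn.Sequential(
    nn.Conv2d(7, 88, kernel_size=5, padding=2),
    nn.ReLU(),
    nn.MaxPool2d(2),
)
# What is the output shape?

Input shape: (8, 7, 75, 62)
  -> after Conv2d: (8, 88, 75, 62)
  -> after ReLU: (8, 88, 75, 62)
Output shape: (8, 88, 37, 31)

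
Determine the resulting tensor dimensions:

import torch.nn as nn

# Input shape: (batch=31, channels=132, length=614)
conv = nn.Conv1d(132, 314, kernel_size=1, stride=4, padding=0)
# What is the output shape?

Input shape: (31, 132, 614)
Output shape: (31, 314, 154)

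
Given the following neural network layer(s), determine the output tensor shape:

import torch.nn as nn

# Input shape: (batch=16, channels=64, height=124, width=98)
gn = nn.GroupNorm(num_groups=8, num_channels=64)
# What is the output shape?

Input shape: (16, 64, 124, 98)
Output shape: (16, 64, 124, 98)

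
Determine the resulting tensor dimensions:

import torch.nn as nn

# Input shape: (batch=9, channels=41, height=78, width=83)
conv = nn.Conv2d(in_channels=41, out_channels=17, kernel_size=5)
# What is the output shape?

Input shape: (9, 41, 78, 83)
Output shape: (9, 17, 74, 79)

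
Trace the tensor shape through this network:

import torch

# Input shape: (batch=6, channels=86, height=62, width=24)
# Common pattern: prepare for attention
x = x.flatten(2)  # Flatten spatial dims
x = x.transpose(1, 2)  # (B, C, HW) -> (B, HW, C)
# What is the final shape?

Input shape: (6, 86, 62, 24)
  -> after flatten(2): (6, 86, 1488)
Output shape: (6, 1488, 86)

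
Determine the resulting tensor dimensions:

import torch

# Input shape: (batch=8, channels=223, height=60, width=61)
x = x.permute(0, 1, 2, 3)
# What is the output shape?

Input shape: (8, 223, 60, 61)
Output shape: (8, 223, 60, 61)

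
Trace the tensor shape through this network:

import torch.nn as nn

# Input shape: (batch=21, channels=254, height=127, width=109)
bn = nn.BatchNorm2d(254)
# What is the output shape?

Input shape: (21, 254, 127, 109)
Output shape: (21, 254, 127, 109)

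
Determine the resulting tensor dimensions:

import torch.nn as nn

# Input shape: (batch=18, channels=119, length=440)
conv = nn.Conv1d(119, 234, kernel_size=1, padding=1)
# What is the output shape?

Input shape: (18, 119, 440)
Output shape: (18, 234, 442)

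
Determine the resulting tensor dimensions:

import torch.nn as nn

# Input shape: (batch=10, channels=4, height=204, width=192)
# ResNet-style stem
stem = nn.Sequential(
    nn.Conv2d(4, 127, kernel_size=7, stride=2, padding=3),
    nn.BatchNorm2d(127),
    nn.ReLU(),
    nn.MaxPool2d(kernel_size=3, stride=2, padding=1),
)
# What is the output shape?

Input shape: (10, 4, 204, 192)
  -> after Conv2d 7x7 stride=2: (10, 127, 102, 96)
Output shape: (10, 127, 51, 48)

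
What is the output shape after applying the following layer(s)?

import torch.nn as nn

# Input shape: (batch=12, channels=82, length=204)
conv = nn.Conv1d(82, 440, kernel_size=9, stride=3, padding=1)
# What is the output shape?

Input shape: (12, 82, 204)
Output shape: (12, 440, 66)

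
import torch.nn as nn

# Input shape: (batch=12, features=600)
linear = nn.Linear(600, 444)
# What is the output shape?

Input shape: (12, 600)
Output shape: (12, 444)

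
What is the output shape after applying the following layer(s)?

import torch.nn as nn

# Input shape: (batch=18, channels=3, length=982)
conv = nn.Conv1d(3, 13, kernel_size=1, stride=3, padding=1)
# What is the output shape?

Input shape: (18, 3, 982)
Output shape: (18, 13, 328)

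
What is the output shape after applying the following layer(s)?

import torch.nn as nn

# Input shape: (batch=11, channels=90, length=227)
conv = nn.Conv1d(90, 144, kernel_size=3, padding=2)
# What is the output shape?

Input shape: (11, 90, 227)
Output shape: (11, 144, 229)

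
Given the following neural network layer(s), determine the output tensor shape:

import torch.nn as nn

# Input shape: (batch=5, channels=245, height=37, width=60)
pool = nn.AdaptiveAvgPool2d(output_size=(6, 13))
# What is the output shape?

Input shape: (5, 245, 37, 60)
Output shape: (5, 245, 6, 13)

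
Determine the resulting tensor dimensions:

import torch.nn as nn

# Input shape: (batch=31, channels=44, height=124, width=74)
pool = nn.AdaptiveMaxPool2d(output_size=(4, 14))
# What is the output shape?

Input shape: (31, 44, 124, 74)
Output shape: (31, 44, 4, 14)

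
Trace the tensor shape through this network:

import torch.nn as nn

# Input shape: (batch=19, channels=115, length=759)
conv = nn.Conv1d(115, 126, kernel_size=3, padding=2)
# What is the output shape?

Input shape: (19, 115, 759)
Output shape: (19, 126, 761)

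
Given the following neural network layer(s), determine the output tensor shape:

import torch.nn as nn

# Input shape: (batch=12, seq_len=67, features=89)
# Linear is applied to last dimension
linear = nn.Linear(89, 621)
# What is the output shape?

Input shape: (12, 67, 89)
Output shape: (12, 67, 621)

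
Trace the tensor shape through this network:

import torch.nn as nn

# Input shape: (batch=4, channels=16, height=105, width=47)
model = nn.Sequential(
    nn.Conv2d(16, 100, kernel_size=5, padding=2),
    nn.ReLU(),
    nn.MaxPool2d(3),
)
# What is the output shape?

Input shape: (4, 16, 105, 47)
  -> after Conv2d: (4, 100, 105, 47)
  -> after ReLU: (4, 100, 105, 47)
Output shape: (4, 100, 35, 15)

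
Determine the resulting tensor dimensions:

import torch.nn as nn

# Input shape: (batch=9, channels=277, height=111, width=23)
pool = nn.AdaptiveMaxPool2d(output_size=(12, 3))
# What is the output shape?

Input shape: (9, 277, 111, 23)
Output shape: (9, 277, 12, 3)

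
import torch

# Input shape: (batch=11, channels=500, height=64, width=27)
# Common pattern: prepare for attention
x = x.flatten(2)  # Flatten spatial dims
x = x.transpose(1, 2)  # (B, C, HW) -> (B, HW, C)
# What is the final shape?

Input shape: (11, 500, 64, 27)
  -> after flatten(2): (11, 500, 1728)
Output shape: (11, 1728, 500)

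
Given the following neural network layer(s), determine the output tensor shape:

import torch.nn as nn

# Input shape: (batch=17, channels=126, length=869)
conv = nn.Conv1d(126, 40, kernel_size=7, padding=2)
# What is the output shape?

Input shape: (17, 126, 869)
Output shape: (17, 40, 867)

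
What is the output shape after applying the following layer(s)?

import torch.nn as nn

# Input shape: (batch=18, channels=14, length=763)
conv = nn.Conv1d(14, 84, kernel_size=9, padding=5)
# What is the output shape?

Input shape: (18, 14, 763)
Output shape: (18, 84, 765)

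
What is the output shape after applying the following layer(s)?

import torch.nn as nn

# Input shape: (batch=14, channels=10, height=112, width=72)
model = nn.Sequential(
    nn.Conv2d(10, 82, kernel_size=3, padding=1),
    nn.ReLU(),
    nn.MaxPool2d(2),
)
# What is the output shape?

Input shape: (14, 10, 112, 72)
  -> after Conv2d: (14, 82, 112, 72)
  -> after ReLU: (14, 82, 112, 72)
Output shape: (14, 82, 56, 36)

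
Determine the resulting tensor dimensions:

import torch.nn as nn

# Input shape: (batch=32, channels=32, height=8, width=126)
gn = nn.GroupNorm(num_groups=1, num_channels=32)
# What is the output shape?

Input shape: (32, 32, 8, 126)
Output shape: (32, 32, 8, 126)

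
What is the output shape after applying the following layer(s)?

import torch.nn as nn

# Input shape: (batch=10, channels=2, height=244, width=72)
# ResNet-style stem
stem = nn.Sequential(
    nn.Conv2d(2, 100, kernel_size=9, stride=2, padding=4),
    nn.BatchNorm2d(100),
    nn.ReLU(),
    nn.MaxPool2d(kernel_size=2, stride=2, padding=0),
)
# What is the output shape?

Input shape: (10, 2, 244, 72)
  -> after Conv2d 9x9 stride=2: (10, 100, 122, 36)
Output shape: (10, 100, 61, 18)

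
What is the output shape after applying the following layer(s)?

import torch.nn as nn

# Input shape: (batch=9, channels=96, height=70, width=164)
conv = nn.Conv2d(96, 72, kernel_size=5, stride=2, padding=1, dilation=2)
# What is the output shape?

Input shape: (9, 96, 70, 164)
Output shape: (9, 72, 32, 79)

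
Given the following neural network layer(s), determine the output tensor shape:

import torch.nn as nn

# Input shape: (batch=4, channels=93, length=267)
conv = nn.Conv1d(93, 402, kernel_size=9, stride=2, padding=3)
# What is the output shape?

Input shape: (4, 93, 267)
Output shape: (4, 402, 133)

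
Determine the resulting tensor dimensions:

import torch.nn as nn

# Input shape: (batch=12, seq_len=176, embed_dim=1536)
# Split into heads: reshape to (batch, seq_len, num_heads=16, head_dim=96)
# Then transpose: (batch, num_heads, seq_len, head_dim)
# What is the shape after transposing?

Input shape: (12, 176, 1536)
  -> after reshape: (12, 176, 16, 96)
Output shape: (12, 16, 176, 96)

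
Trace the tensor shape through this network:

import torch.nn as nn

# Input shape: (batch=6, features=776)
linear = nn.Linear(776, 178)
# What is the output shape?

Input shape: (6, 776)
Output shape: (6, 178)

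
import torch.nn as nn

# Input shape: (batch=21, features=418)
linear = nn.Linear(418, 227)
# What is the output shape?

Input shape: (21, 418)
Output shape: (21, 227)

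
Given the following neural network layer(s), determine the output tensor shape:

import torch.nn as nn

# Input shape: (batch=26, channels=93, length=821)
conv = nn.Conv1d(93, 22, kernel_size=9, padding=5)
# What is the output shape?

Input shape: (26, 93, 821)
Output shape: (26, 22, 823)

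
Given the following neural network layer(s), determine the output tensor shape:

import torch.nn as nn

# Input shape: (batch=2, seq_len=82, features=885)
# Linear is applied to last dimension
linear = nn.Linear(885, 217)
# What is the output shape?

Input shape: (2, 82, 885)
Output shape: (2, 82, 217)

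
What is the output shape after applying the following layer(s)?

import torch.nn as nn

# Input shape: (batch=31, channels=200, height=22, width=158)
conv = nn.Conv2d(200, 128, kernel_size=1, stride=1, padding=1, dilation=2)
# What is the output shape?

Input shape: (31, 200, 22, 158)
Output shape: (31, 128, 24, 160)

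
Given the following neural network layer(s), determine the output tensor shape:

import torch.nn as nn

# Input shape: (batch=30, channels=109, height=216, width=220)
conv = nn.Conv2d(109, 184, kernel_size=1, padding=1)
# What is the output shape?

Input shape: (30, 109, 216, 220)
Output shape: (30, 184, 218, 222)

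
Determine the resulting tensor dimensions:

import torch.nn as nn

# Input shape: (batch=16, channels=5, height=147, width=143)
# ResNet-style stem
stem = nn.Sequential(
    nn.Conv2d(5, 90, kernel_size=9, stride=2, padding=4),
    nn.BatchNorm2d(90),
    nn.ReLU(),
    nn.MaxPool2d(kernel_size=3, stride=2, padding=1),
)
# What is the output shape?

Input shape: (16, 5, 147, 143)
  -> after Conv2d 9x9 stride=2: (16, 90, 74, 72)
Output shape: (16, 90, 37, 36)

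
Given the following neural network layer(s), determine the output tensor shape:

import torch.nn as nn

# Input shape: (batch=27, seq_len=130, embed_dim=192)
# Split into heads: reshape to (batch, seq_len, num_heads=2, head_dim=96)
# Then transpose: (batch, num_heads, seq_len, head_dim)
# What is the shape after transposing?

Input shape: (27, 130, 192)
  -> after reshape: (27, 130, 2, 96)
Output shape: (27, 2, 130, 96)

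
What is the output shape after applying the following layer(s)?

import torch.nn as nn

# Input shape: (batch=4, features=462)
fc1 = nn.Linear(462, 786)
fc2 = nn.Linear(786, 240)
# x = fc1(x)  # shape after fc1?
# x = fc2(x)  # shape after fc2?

Input shape: (4, 462)
  -> after fc1: (4, 786)
Output shape: (4, 240)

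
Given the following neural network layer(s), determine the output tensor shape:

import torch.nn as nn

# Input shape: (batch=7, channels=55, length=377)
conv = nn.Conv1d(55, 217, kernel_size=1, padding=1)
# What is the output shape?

Input shape: (7, 55, 377)
Output shape: (7, 217, 379)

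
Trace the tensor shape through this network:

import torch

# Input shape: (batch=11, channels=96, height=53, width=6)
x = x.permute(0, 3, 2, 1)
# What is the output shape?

Input shape: (11, 96, 53, 6)
Output shape: (11, 6, 53, 96)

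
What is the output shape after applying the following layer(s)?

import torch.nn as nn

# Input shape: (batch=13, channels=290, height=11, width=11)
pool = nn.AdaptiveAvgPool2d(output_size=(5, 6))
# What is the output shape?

Input shape: (13, 290, 11, 11)
Output shape: (13, 290, 5, 6)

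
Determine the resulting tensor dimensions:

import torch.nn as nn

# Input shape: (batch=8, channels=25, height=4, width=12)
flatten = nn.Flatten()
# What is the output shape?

Input shape: (8, 25, 4, 12)
Output shape: (8, 1200)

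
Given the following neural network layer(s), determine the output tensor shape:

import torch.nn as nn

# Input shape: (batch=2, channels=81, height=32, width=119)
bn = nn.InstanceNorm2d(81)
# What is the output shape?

Input shape: (2, 81, 32, 119)
Output shape: (2, 81, 32, 119)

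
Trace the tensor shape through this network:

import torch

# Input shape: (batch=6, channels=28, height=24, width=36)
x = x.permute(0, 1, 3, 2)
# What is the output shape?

Input shape: (6, 28, 24, 36)
Output shape: (6, 28, 36, 24)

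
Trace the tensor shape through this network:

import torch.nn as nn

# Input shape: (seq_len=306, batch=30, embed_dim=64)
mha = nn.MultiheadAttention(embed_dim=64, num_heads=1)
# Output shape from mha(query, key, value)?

Input shape: (306, 30, 64)
Output shape: (306, 30, 64)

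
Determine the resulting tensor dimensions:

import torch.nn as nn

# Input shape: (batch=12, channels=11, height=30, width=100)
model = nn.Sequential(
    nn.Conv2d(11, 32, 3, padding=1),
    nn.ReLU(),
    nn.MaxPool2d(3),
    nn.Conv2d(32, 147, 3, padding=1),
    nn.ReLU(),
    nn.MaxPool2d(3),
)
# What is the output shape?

Input shape: (12, 11, 30, 100)
  -> after first Conv2d: (12, 32, 30, 100)
  -> after first MaxPool2d: (12, 32, 10, 33)
  -> after second Conv2d: (12, 147, 10, 33)
Output shape: (12, 147, 3, 11)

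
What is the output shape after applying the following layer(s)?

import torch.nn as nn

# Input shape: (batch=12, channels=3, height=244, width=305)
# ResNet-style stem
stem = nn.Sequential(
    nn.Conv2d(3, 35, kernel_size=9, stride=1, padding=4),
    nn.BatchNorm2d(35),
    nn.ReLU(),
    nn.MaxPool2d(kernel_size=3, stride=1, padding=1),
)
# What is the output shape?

Input shape: (12, 3, 244, 305)
  -> after Conv2d 9x9 stride=1: (12, 35, 244, 305)
Output shape: (12, 35, 244, 305)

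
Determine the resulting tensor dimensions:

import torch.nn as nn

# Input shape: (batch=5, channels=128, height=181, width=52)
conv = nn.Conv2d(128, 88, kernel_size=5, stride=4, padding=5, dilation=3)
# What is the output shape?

Input shape: (5, 128, 181, 52)
Output shape: (5, 88, 45, 13)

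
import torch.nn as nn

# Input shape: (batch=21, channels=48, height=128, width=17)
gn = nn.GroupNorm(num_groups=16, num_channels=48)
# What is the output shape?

Input shape: (21, 48, 128, 17)
Output shape: (21, 48, 128, 17)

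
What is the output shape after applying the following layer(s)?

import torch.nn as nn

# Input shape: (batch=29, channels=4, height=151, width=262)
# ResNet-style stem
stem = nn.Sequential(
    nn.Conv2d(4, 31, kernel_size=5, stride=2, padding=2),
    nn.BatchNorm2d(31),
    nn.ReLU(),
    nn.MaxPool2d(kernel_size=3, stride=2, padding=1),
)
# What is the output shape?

Input shape: (29, 4, 151, 262)
  -> after Conv2d 5x5 stride=2: (29, 31, 76, 131)
Output shape: (29, 31, 38, 66)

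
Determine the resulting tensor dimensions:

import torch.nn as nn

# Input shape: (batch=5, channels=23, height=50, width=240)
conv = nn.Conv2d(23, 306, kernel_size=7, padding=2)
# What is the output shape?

Input shape: (5, 23, 50, 240)
Output shape: (5, 306, 48, 238)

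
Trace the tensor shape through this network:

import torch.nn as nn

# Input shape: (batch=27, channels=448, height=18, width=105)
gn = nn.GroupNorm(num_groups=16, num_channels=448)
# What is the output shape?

Input shape: (27, 448, 18, 105)
Output shape: (27, 448, 18, 105)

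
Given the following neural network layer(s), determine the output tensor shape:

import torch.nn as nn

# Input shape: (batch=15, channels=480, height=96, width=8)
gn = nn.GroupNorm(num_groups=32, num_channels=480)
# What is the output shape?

Input shape: (15, 480, 96, 8)
Output shape: (15, 480, 96, 8)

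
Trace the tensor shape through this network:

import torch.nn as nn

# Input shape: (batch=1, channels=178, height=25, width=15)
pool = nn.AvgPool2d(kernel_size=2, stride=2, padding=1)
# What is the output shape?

Input shape: (1, 178, 25, 15)
Output shape: (1, 178, 13, 8)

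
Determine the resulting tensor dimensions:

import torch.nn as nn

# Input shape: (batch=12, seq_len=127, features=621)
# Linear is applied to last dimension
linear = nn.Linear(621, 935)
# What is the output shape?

Input shape: (12, 127, 621)
Output shape: (12, 127, 935)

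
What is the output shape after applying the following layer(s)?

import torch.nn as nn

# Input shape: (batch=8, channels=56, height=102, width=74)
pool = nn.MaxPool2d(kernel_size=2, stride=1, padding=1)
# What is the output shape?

Input shape: (8, 56, 102, 74)
Output shape: (8, 56, 103, 75)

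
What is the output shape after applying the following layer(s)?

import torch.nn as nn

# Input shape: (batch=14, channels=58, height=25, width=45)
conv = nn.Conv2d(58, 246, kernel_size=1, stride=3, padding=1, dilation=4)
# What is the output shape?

Input shape: (14, 58, 25, 45)
Output shape: (14, 246, 9, 16)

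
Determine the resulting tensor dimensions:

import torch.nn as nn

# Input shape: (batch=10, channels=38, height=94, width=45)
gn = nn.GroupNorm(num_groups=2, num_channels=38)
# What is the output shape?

Input shape: (10, 38, 94, 45)
Output shape: (10, 38, 94, 45)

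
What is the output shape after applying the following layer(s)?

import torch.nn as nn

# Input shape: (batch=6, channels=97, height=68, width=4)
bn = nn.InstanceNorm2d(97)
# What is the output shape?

Input shape: (6, 97, 68, 4)
Output shape: (6, 97, 68, 4)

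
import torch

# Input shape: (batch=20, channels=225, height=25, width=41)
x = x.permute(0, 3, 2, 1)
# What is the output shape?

Input shape: (20, 225, 25, 41)
Output shape: (20, 41, 25, 225)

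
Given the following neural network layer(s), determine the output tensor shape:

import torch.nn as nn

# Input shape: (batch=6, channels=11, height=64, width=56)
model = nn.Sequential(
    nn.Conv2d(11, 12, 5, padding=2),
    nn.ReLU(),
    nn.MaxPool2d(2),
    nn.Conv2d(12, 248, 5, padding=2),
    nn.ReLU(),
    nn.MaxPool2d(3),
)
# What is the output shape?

Input shape: (6, 11, 64, 56)
  -> after first Conv2d: (6, 12, 64, 56)
  -> after first MaxPool2d: (6, 12, 32, 28)
  -> after second Conv2d: (6, 248, 32, 28)
Output shape: (6, 248, 10, 9)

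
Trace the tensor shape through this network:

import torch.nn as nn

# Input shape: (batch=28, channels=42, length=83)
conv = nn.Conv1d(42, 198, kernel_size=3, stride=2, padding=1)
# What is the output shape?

Input shape: (28, 42, 83)
Output shape: (28, 198, 42)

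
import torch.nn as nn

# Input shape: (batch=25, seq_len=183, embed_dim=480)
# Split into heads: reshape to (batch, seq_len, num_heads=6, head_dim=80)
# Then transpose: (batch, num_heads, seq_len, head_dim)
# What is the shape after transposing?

Input shape: (25, 183, 480)
  -> after reshape: (25, 183, 6, 80)
Output shape: (25, 6, 183, 80)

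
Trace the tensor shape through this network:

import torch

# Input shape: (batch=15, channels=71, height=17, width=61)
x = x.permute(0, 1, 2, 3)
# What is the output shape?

Input shape: (15, 71, 17, 61)
Output shape: (15, 71, 17, 61)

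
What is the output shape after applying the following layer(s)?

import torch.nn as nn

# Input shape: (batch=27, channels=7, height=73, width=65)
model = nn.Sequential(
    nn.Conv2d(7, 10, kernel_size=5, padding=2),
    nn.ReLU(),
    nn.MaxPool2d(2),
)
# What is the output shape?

Input shape: (27, 7, 73, 65)
  -> after Conv2d: (27, 10, 73, 65)
  -> after ReLU: (27, 10, 73, 65)
Output shape: (27, 10, 36, 32)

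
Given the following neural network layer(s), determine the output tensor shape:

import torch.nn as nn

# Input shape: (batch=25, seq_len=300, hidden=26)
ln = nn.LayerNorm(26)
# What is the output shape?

Input shape: (25, 300, 26)
Output shape: (25, 300, 26)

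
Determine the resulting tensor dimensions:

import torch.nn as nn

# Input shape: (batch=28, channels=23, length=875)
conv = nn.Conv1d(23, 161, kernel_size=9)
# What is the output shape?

Input shape: (28, 23, 875)
Output shape: (28, 161, 867)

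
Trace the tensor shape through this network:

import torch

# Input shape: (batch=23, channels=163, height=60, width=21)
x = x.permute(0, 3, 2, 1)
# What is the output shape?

Input shape: (23, 163, 60, 21)
Output shape: (23, 21, 60, 163)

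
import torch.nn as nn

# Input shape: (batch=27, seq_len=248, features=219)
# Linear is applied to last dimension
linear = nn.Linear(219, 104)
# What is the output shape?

Input shape: (27, 248, 219)
Output shape: (27, 248, 104)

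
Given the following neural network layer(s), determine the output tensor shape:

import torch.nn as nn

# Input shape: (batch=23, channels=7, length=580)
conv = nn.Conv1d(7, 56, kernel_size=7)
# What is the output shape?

Input shape: (23, 7, 580)
Output shape: (23, 56, 574)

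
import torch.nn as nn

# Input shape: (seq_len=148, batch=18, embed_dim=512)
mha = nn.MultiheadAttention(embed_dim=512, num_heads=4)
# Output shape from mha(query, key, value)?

Input shape: (148, 18, 512)
Output shape: (148, 18, 512)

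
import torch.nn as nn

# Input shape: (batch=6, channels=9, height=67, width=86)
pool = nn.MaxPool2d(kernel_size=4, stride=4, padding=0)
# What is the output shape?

Input shape: (6, 9, 67, 86)
Output shape: (6, 9, 16, 21)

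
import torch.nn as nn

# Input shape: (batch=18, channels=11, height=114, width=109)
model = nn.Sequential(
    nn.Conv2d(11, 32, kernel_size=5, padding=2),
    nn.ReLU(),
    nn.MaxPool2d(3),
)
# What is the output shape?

Input shape: (18, 11, 114, 109)
  -> after Conv2d: (18, 32, 114, 109)
  -> after ReLU: (18, 32, 114, 109)
Output shape: (18, 32, 38, 36)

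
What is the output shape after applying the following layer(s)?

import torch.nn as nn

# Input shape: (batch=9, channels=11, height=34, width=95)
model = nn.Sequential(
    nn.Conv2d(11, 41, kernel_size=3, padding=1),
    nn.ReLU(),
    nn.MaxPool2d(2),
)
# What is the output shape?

Input shape: (9, 11, 34, 95)
  -> after Conv2d: (9, 41, 34, 95)
  -> after ReLU: (9, 41, 34, 95)
Output shape: (9, 41, 17, 47)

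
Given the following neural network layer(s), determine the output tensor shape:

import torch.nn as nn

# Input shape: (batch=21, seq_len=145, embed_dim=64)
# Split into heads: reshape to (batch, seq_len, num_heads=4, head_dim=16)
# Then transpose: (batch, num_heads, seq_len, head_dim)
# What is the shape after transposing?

Input shape: (21, 145, 64)
  -> after reshape: (21, 145, 4, 16)
Output shape: (21, 4, 145, 16)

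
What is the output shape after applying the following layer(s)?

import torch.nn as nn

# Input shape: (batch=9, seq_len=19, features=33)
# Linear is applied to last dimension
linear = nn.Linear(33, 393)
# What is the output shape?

Input shape: (9, 19, 33)
Output shape: (9, 19, 393)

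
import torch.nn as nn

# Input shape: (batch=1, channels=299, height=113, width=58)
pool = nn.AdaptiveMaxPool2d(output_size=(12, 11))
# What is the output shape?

Input shape: (1, 299, 113, 58)
Output shape: (1, 299, 12, 11)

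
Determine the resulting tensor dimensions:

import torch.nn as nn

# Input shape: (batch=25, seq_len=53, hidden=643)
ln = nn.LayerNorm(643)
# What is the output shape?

Input shape: (25, 53, 643)
Output shape: (25, 53, 643)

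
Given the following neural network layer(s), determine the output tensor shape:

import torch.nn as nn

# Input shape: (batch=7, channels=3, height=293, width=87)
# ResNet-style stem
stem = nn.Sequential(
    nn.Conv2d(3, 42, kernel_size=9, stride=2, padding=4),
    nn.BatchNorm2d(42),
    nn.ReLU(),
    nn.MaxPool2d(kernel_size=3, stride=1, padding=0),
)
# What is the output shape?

Input shape: (7, 3, 293, 87)
  -> after Conv2d 9x9 stride=2: (7, 42, 147, 44)
Output shape: (7, 42, 145, 42)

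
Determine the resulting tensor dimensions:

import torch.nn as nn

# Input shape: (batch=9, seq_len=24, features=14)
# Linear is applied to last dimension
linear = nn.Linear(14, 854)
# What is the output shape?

Input shape: (9, 24, 14)
Output shape: (9, 24, 854)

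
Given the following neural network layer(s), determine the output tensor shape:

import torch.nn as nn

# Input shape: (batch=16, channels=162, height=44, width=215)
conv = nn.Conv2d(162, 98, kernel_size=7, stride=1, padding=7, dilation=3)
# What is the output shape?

Input shape: (16, 162, 44, 215)
Output shape: (16, 98, 40, 211)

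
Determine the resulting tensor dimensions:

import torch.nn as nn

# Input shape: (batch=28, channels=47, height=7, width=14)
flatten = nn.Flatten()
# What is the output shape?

Input shape: (28, 47, 7, 14)
Output shape: (28, 4606)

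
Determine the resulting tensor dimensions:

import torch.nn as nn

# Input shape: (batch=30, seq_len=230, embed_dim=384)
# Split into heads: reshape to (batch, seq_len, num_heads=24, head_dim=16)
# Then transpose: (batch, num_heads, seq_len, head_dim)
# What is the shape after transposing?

Input shape: (30, 230, 384)
  -> after reshape: (30, 230, 24, 16)
Output shape: (30, 24, 230, 16)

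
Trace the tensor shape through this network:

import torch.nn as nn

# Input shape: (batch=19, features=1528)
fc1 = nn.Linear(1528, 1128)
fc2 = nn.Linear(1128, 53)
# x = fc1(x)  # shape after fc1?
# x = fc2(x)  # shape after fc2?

Input shape: (19, 1528)
  -> after fc1: (19, 1128)
Output shape: (19, 53)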